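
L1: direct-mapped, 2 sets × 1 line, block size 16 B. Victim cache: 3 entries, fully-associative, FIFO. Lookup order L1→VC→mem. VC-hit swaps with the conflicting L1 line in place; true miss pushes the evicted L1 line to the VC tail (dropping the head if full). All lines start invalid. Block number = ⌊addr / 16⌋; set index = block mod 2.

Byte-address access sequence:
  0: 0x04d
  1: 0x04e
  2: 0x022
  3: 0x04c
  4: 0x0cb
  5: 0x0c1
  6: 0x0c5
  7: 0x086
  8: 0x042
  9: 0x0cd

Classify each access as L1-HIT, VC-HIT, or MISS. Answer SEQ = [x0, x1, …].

SEQ = [MISS, L1-HIT, MISS, VC-HIT, MISS, L1-HIT, L1-HIT, MISS, VC-HIT, VC-HIT]

0: 0x4d (blk 4, set 0) → MISS  vc=[]
1: 0x4e (blk 4, set 0) → L1-HIT  vc=[]
2: 0x22 (blk 2, set 0) → MISS  vc=[4]
3: 0x4c (blk 4, set 0) → VC-HIT  vc=[2]
4: 0xcb (blk 12, set 0) → MISS  vc=[2, 4]
5: 0xc1 (blk 12, set 0) → L1-HIT  vc=[2, 4]
6: 0xc5 (blk 12, set 0) → L1-HIT  vc=[2, 4]
7: 0x86 (blk 8, set 0) → MISS  vc=[2, 4, 12]
8: 0x42 (blk 4, set 0) → VC-HIT  vc=[2, 8, 12]
9: 0xcd (blk 12, set 0) → VC-HIT  vc=[2, 8, 4]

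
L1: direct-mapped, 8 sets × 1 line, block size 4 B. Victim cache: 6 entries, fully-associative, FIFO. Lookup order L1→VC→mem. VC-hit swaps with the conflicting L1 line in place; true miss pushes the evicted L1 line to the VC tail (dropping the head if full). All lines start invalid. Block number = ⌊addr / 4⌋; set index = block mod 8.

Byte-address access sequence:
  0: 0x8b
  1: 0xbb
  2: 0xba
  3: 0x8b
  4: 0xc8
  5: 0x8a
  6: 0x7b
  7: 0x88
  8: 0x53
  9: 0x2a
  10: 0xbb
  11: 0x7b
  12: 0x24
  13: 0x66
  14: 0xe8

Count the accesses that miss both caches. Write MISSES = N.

MISSES = 9

#0 0x8b→b34/s2 MISS; vc=[]
#1 0xbb→b46/s6 MISS; vc=[]
#2 0xba→b46/s6 L1-HIT; vc=[]
#3 0x8b→b34/s2 L1-HIT; vc=[]
#4 0xc8→b50/s2 MISS; vc=[34]
#5 0x8a→b34/s2 VC-HIT; vc=[50]
#6 0x7b→b30/s6 MISS; vc=[50,46]
#7 0x88→b34/s2 L1-HIT; vc=[50,46]
#8 0x53→b20/s4 MISS; vc=[50,46]
#9 0x2a→b10/s2 MISS; vc=[50,46,34]
#10 0xbb→b46/s6 VC-HIT; vc=[50,30,34]
#11 0x7b→b30/s6 VC-HIT; vc=[50,46,34]
#12 0x24→b9/s1 MISS; vc=[50,46,34]
#13 0x66→b25/s1 MISS; vc=[50,46,34,9]
#14 0xe8→b58/s2 MISS; vc=[50,46,34,9,10]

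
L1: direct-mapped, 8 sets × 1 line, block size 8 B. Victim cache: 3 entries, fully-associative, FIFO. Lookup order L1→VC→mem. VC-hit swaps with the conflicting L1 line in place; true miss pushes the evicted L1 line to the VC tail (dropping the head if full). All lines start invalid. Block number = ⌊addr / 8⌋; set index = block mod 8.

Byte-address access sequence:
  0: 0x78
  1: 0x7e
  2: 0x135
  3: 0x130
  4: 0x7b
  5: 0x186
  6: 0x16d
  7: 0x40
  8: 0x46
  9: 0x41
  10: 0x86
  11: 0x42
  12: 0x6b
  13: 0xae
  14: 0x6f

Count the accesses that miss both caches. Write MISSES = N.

0: 0x78 (blk 15, set 7) → MISS  vc=[]
1: 0x7e (blk 15, set 7) → L1-HIT  vc=[]
2: 0x135 (blk 38, set 6) → MISS  vc=[]
3: 0x130 (blk 38, set 6) → L1-HIT  vc=[]
4: 0x7b (blk 15, set 7) → L1-HIT  vc=[]
5: 0x186 (blk 48, set 0) → MISS  vc=[]
6: 0x16d (blk 45, set 5) → MISS  vc=[]
7: 0x40 (blk 8, set 0) → MISS  vc=[48]
8: 0x46 (blk 8, set 0) → L1-HIT  vc=[48]
9: 0x41 (blk 8, set 0) → L1-HIT  vc=[48]
10: 0x86 (blk 16, set 0) → MISS  vc=[48, 8]
11: 0x42 (blk 8, set 0) → VC-HIT  vc=[48, 16]
12: 0x6b (blk 13, set 5) → MISS  vc=[48, 16, 45]
13: 0xae (blk 21, set 5) → MISS  vc=[16, 45, 13]
14: 0x6f (blk 13, set 5) → VC-HIT  vc=[16, 45, 21]

MISSES = 8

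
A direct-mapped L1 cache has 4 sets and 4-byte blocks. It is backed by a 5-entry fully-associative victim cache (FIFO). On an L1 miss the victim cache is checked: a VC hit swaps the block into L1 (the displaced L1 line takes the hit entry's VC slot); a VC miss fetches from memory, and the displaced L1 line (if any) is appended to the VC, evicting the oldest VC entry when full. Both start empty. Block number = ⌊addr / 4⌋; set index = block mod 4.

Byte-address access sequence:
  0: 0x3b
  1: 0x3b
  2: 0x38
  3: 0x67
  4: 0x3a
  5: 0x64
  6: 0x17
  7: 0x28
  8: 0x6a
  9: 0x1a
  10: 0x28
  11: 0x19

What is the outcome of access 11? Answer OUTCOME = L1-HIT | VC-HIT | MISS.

OUTCOME = VC-HIT

  [0] addr=0x3b blk=14 s=2: MISS | VC []
  [1] addr=0x3b blk=14 s=2: L1-HIT | VC []
  [2] addr=0x38 blk=14 s=2: L1-HIT | VC []
  [3] addr=0x67 blk=25 s=1: MISS | VC []
  [4] addr=0x3a blk=14 s=2: L1-HIT | VC []
  [5] addr=0x64 blk=25 s=1: L1-HIT | VC []
  [6] addr=0x17 blk=5 s=1: MISS | VC [25]
  [7] addr=0x28 blk=10 s=2: MISS | VC [25, 14]
  [8] addr=0x6a blk=26 s=2: MISS | VC [25, 14, 10]
  [9] addr=0x1a blk=6 s=2: MISS | VC [25, 14, 10, 26]
  [10] addr=0x28 blk=10 s=2: VC-HIT | VC [25, 14, 6, 26]
  [11] addr=0x19 blk=6 s=2: VC-HIT | VC [25, 14, 10, 26]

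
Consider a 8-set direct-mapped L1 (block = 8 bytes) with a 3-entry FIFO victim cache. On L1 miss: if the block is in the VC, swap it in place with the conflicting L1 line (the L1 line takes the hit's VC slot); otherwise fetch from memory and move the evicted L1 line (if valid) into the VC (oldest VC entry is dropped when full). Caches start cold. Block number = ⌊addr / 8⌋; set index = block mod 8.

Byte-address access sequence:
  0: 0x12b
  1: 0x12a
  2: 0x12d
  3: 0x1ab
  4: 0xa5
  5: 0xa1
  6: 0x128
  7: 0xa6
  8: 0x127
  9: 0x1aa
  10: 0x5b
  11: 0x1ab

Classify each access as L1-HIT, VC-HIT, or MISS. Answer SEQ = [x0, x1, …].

#0 0x12b→b37/s5 MISS; vc=[]
#1 0x12a→b37/s5 L1-HIT; vc=[]
#2 0x12d→b37/s5 L1-HIT; vc=[]
#3 0x1ab→b53/s5 MISS; vc=[37]
#4 0xa5→b20/s4 MISS; vc=[37]
#5 0xa1→b20/s4 L1-HIT; vc=[37]
#6 0x128→b37/s5 VC-HIT; vc=[53]
#7 0xa6→b20/s4 L1-HIT; vc=[53]
#8 0x127→b36/s4 MISS; vc=[53,20]
#9 0x1aa→b53/s5 VC-HIT; vc=[37,20]
#10 0x5b→b11/s3 MISS; vc=[37,20]
#11 0x1ab→b53/s5 L1-HIT; vc=[37,20]

SEQ = [MISS, L1-HIT, L1-HIT, MISS, MISS, L1-HIT, VC-HIT, L1-HIT, MISS, VC-HIT, MISS, L1-HIT]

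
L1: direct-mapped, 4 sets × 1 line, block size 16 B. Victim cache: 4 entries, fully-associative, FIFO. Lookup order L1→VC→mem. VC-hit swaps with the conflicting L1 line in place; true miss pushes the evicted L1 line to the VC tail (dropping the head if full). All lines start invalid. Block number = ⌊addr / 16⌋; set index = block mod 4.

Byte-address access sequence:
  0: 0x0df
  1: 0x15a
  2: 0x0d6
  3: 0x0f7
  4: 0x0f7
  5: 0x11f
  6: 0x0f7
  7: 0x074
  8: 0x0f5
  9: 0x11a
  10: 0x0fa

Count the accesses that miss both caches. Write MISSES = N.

#0 0xdf→b13/s1 MISS; vc=[]
#1 0x15a→b21/s1 MISS; vc=[13]
#2 0xd6→b13/s1 VC-HIT; vc=[21]
#3 0xf7→b15/s3 MISS; vc=[21]
#4 0xf7→b15/s3 L1-HIT; vc=[21]
#5 0x11f→b17/s1 MISS; vc=[21,13]
#6 0xf7→b15/s3 L1-HIT; vc=[21,13]
#7 0x74→b7/s3 MISS; vc=[21,13,15]
#8 0xf5→b15/s3 VC-HIT; vc=[21,13,7]
#9 0x11a→b17/s1 L1-HIT; vc=[21,13,7]
#10 0xfa→b15/s3 L1-HIT; vc=[21,13,7]

MISSES = 5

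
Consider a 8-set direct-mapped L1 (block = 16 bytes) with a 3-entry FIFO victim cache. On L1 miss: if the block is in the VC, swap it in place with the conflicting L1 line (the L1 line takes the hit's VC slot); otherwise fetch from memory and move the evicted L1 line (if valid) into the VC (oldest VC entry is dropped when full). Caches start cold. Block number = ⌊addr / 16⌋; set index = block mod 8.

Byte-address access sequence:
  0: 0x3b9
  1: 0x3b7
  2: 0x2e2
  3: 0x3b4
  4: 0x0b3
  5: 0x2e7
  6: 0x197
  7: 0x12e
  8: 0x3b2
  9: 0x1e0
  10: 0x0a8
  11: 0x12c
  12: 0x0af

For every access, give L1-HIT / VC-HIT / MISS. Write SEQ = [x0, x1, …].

SEQ = [MISS, L1-HIT, MISS, L1-HIT, MISS, L1-HIT, MISS, MISS, VC-HIT, MISS, MISS, VC-HIT, VC-HIT]

  [0] addr=0x3b9 blk=59 s=3: MISS | VC []
  [1] addr=0x3b7 blk=59 s=3: L1-HIT | VC []
  [2] addr=0x2e2 blk=46 s=6: MISS | VC []
  [3] addr=0x3b4 blk=59 s=3: L1-HIT | VC []
  [4] addr=0xb3 blk=11 s=3: MISS | VC [59]
  [5] addr=0x2e7 blk=46 s=6: L1-HIT | VC [59]
  [6] addr=0x197 blk=25 s=1: MISS | VC [59]
  [7] addr=0x12e blk=18 s=2: MISS | VC [59]
  [8] addr=0x3b2 blk=59 s=3: VC-HIT | VC [11]
  [9] addr=0x1e0 blk=30 s=6: MISS | VC [11, 46]
  [10] addr=0xa8 blk=10 s=2: MISS | VC [11, 46, 18]
  [11] addr=0x12c blk=18 s=2: VC-HIT | VC [11, 46, 10]
  [12] addr=0xaf blk=10 s=2: VC-HIT | VC [11, 46, 18]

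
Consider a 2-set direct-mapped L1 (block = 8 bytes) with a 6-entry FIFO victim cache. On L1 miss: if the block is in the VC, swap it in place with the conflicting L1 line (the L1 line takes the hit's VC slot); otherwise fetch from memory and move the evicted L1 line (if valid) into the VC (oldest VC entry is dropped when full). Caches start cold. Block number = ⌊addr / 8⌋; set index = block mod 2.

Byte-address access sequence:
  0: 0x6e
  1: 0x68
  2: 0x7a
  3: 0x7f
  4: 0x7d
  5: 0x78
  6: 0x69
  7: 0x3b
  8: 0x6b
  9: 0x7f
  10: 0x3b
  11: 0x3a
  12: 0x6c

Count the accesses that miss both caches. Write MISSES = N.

MISSES = 3

0: 0x6e (blk 13, set 1) → MISS  vc=[]
1: 0x68 (blk 13, set 1) → L1-HIT  vc=[]
2: 0x7a (blk 15, set 1) → MISS  vc=[13]
3: 0x7f (blk 15, set 1) → L1-HIT  vc=[13]
4: 0x7d (blk 15, set 1) → L1-HIT  vc=[13]
5: 0x78 (blk 15, set 1) → L1-HIT  vc=[13]
6: 0x69 (blk 13, set 1) → VC-HIT  vc=[15]
7: 0x3b (blk 7, set 1) → MISS  vc=[15, 13]
8: 0x6b (blk 13, set 1) → VC-HIT  vc=[15, 7]
9: 0x7f (blk 15, set 1) → VC-HIT  vc=[13, 7]
10: 0x3b (blk 7, set 1) → VC-HIT  vc=[13, 15]
11: 0x3a (blk 7, set 1) → L1-HIT  vc=[13, 15]
12: 0x6c (blk 13, set 1) → VC-HIT  vc=[7, 15]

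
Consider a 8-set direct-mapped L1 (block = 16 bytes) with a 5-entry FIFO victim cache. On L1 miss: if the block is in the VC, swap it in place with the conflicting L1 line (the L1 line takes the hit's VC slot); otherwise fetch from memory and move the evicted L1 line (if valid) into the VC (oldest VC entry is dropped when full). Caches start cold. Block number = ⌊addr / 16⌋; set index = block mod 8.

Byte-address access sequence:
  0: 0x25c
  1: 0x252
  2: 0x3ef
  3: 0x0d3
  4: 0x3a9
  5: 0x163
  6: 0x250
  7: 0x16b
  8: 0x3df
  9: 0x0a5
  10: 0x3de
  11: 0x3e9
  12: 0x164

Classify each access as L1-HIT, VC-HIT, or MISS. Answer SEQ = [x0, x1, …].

#0 0x25c→b37/s5 MISS; vc=[]
#1 0x252→b37/s5 L1-HIT; vc=[]
#2 0x3ef→b62/s6 MISS; vc=[]
#3 0xd3→b13/s5 MISS; vc=[37]
#4 0x3a9→b58/s2 MISS; vc=[37]
#5 0x163→b22/s6 MISS; vc=[37,62]
#6 0x250→b37/s5 VC-HIT; vc=[13,62]
#7 0x16b→b22/s6 L1-HIT; vc=[13,62]
#8 0x3df→b61/s5 MISS; vc=[13,62,37]
#9 0xa5→b10/s2 MISS; vc=[13,62,37,58]
#10 0x3de→b61/s5 L1-HIT; vc=[13,62,37,58]
#11 0x3e9→b62/s6 VC-HIT; vc=[13,22,37,58]
#12 0x164→b22/s6 VC-HIT; vc=[13,62,37,58]

SEQ = [MISS, L1-HIT, MISS, MISS, MISS, MISS, VC-HIT, L1-HIT, MISS, MISS, L1-HIT, VC-HIT, VC-HIT]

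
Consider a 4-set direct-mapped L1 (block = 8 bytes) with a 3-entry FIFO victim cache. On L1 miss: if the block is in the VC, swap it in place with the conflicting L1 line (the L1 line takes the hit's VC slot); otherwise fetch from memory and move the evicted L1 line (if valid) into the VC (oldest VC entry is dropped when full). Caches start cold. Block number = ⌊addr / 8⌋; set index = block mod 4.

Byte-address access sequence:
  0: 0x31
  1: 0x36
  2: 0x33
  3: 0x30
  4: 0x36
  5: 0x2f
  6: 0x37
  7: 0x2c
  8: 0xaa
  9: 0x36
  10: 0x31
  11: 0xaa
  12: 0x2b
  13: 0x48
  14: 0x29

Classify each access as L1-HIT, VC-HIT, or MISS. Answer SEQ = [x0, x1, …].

SEQ = [MISS, L1-HIT, L1-HIT, L1-HIT, L1-HIT, MISS, L1-HIT, L1-HIT, MISS, L1-HIT, L1-HIT, L1-HIT, VC-HIT, MISS, VC-HIT]

#0 0x31→b6/s2 MISS; vc=[]
#1 0x36→b6/s2 L1-HIT; vc=[]
#2 0x33→b6/s2 L1-HIT; vc=[]
#3 0x30→b6/s2 L1-HIT; vc=[]
#4 0x36→b6/s2 L1-HIT; vc=[]
#5 0x2f→b5/s1 MISS; vc=[]
#6 0x37→b6/s2 L1-HIT; vc=[]
#7 0x2c→b5/s1 L1-HIT; vc=[]
#8 0xaa→b21/s1 MISS; vc=[5]
#9 0x36→b6/s2 L1-HIT; vc=[5]
#10 0x31→b6/s2 L1-HIT; vc=[5]
#11 0xaa→b21/s1 L1-HIT; vc=[5]
#12 0x2b→b5/s1 VC-HIT; vc=[21]
#13 0x48→b9/s1 MISS; vc=[21,5]
#14 0x29→b5/s1 VC-HIT; vc=[21,9]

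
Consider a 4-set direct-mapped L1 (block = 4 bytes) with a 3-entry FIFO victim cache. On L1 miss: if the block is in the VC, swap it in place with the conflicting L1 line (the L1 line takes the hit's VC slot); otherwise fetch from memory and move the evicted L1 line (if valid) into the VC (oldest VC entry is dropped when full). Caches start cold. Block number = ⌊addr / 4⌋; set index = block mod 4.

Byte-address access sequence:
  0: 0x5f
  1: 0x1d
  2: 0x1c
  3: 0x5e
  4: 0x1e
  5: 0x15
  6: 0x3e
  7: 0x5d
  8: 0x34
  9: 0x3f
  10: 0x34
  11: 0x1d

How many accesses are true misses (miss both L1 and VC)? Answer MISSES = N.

  [0] addr=0x5f blk=23 s=3: MISS | VC []
  [1] addr=0x1d blk=7 s=3: MISS | VC [23]
  [2] addr=0x1c blk=7 s=3: L1-HIT | VC [23]
  [3] addr=0x5e blk=23 s=3: VC-HIT | VC [7]
  [4] addr=0x1e blk=7 s=3: VC-HIT | VC [23]
  [5] addr=0x15 blk=5 s=1: MISS | VC [23]
  [6] addr=0x3e blk=15 s=3: MISS | VC [23, 7]
  [7] addr=0x5d blk=23 s=3: VC-HIT | VC [15, 7]
  [8] addr=0x34 blk=13 s=1: MISS | VC [15, 7, 5]
  [9] addr=0x3f blk=15 s=3: VC-HIT | VC [23, 7, 5]
  [10] addr=0x34 blk=13 s=1: L1-HIT | VC [23, 7, 5]
  [11] addr=0x1d blk=7 s=3: VC-HIT | VC [23, 15, 5]

MISSES = 5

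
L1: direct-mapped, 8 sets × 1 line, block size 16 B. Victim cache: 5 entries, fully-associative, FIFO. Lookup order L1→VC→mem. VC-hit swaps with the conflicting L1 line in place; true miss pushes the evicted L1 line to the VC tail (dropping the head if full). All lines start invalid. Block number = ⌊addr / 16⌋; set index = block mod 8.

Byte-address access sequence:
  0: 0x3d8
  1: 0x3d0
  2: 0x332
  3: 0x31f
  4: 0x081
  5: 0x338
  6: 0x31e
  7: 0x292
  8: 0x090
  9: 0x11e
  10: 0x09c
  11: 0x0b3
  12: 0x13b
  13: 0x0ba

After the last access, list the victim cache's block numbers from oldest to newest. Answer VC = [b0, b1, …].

VC = [49, 41, 17, 51, 19]

#0 0x3d8→b61/s5 MISS; vc=[]
#1 0x3d0→b61/s5 L1-HIT; vc=[]
#2 0x332→b51/s3 MISS; vc=[]
#3 0x31f→b49/s1 MISS; vc=[]
#4 0x81→b8/s0 MISS; vc=[]
#5 0x338→b51/s3 L1-HIT; vc=[]
#6 0x31e→b49/s1 L1-HIT; vc=[]
#7 0x292→b41/s1 MISS; vc=[49]
#8 0x90→b9/s1 MISS; vc=[49,41]
#9 0x11e→b17/s1 MISS; vc=[49,41,9]
#10 0x9c→b9/s1 VC-HIT; vc=[49,41,17]
#11 0xb3→b11/s3 MISS; vc=[49,41,17,51]
#12 0x13b→b19/s3 MISS; vc=[49,41,17,51,11]
#13 0xba→b11/s3 VC-HIT; vc=[49,41,17,51,19]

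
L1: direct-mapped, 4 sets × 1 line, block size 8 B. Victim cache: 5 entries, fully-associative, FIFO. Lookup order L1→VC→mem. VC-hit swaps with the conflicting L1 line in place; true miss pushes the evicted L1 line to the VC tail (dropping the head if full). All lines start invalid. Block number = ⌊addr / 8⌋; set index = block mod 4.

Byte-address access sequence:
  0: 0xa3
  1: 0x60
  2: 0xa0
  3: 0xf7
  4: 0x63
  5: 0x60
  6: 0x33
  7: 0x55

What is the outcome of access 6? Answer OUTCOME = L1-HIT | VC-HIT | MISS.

#0 0xa3→b20/s0 MISS; vc=[]
#1 0x60→b12/s0 MISS; vc=[20]
#2 0xa0→b20/s0 VC-HIT; vc=[12]
#3 0xf7→b30/s2 MISS; vc=[12]
#4 0x63→b12/s0 VC-HIT; vc=[20]
#5 0x60→b12/s0 L1-HIT; vc=[20]
#6 0x33→b6/s2 MISS; vc=[20,30]
#7 0x55→b10/s2 MISS; vc=[20,30,6]

OUTCOME = MISS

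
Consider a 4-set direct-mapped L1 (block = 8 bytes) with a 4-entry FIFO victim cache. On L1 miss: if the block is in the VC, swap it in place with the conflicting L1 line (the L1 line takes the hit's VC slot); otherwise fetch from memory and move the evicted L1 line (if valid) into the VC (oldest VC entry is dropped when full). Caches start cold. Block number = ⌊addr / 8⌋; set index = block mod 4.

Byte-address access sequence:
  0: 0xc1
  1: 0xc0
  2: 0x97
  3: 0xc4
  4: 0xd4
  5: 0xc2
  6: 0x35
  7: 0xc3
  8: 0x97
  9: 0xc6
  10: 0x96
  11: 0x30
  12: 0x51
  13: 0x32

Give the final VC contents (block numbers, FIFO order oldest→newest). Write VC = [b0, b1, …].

VC = [18, 26, 10]

0: 0xc1 (blk 24, set 0) → MISS  vc=[]
1: 0xc0 (blk 24, set 0) → L1-HIT  vc=[]
2: 0x97 (blk 18, set 2) → MISS  vc=[]
3: 0xc4 (blk 24, set 0) → L1-HIT  vc=[]
4: 0xd4 (blk 26, set 2) → MISS  vc=[18]
5: 0xc2 (blk 24, set 0) → L1-HIT  vc=[18]
6: 0x35 (blk 6, set 2) → MISS  vc=[18, 26]
7: 0xc3 (blk 24, set 0) → L1-HIT  vc=[18, 26]
8: 0x97 (blk 18, set 2) → VC-HIT  vc=[6, 26]
9: 0xc6 (blk 24, set 0) → L1-HIT  vc=[6, 26]
10: 0x96 (blk 18, set 2) → L1-HIT  vc=[6, 26]
11: 0x30 (blk 6, set 2) → VC-HIT  vc=[18, 26]
12: 0x51 (blk 10, set 2) → MISS  vc=[18, 26, 6]
13: 0x32 (blk 6, set 2) → VC-HIT  vc=[18, 26, 10]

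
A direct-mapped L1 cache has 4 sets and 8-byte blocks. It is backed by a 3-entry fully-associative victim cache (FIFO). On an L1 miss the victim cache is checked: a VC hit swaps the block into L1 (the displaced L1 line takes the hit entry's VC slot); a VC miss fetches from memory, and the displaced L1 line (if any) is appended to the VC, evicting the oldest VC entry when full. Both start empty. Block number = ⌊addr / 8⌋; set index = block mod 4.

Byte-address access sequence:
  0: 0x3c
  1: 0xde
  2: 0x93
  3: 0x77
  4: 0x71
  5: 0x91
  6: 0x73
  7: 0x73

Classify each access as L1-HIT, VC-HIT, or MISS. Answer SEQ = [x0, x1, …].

SEQ = [MISS, MISS, MISS, MISS, L1-HIT, VC-HIT, VC-HIT, L1-HIT]

0: 0x3c (blk 7, set 3) → MISS  vc=[]
1: 0xde (blk 27, set 3) → MISS  vc=[7]
2: 0x93 (blk 18, set 2) → MISS  vc=[7]
3: 0x77 (blk 14, set 2) → MISS  vc=[7, 18]
4: 0x71 (blk 14, set 2) → L1-HIT  vc=[7, 18]
5: 0x91 (blk 18, set 2) → VC-HIT  vc=[7, 14]
6: 0x73 (blk 14, set 2) → VC-HIT  vc=[7, 18]
7: 0x73 (blk 14, set 2) → L1-HIT  vc=[7, 18]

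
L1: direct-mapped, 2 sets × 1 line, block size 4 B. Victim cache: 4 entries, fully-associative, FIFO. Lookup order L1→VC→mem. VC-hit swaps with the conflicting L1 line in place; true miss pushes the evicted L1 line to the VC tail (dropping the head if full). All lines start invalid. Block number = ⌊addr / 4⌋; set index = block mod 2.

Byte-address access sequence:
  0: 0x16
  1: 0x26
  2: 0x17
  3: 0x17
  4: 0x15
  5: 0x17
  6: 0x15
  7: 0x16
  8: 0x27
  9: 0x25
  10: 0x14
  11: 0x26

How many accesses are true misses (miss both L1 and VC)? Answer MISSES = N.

  [0] addr=0x16 blk=5 s=1: MISS | VC []
  [1] addr=0x26 blk=9 s=1: MISS | VC [5]
  [2] addr=0x17 blk=5 s=1: VC-HIT | VC [9]
  [3] addr=0x17 blk=5 s=1: L1-HIT | VC [9]
  [4] addr=0x15 blk=5 s=1: L1-HIT | VC [9]
  [5] addr=0x17 blk=5 s=1: L1-HIT | VC [9]
  [6] addr=0x15 blk=5 s=1: L1-HIT | VC [9]
  [7] addr=0x16 blk=5 s=1: L1-HIT | VC [9]
  [8] addr=0x27 blk=9 s=1: VC-HIT | VC [5]
  [9] addr=0x25 blk=9 s=1: L1-HIT | VC [5]
  [10] addr=0x14 blk=5 s=1: VC-HIT | VC [9]
  [11] addr=0x26 blk=9 s=1: VC-HIT | VC [5]

MISSES = 2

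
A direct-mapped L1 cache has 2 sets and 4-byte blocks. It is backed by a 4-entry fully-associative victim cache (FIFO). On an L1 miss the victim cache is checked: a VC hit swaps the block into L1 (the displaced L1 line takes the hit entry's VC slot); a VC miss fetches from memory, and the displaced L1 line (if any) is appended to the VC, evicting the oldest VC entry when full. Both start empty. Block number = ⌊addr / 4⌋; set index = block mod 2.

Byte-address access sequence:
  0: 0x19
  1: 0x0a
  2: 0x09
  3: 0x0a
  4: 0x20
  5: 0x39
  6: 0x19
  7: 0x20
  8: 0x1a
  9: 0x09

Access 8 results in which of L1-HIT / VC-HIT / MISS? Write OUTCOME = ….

0: 0x19 (blk 6, set 0) → MISS  vc=[]
1: 0xa (blk 2, set 0) → MISS  vc=[6]
2: 0x9 (blk 2, set 0) → L1-HIT  vc=[6]
3: 0xa (blk 2, set 0) → L1-HIT  vc=[6]
4: 0x20 (blk 8, set 0) → MISS  vc=[6, 2]
5: 0x39 (blk 14, set 0) → MISS  vc=[6, 2, 8]
6: 0x19 (blk 6, set 0) → VC-HIT  vc=[14, 2, 8]
7: 0x20 (blk 8, set 0) → VC-HIT  vc=[14, 2, 6]
8: 0x1a (blk 6, set 0) → VC-HIT  vc=[14, 2, 8]
9: 0x9 (blk 2, set 0) → VC-HIT  vc=[14, 6, 8]

OUTCOME = VC-HIT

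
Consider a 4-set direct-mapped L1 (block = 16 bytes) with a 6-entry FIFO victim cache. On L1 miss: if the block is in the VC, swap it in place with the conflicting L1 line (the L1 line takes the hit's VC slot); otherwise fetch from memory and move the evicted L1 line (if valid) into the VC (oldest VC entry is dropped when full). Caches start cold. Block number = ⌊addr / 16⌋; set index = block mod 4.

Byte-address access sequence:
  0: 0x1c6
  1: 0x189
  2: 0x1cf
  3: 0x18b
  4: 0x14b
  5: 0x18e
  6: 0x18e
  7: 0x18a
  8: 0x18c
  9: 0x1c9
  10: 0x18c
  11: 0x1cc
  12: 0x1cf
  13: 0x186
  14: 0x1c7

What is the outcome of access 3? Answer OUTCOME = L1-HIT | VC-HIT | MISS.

OUTCOME = VC-HIT

0: 0x1c6 (blk 28, set 0) → MISS  vc=[]
1: 0x189 (blk 24, set 0) → MISS  vc=[28]
2: 0x1cf (blk 28, set 0) → VC-HIT  vc=[24]
3: 0x18b (blk 24, set 0) → VC-HIT  vc=[28]
4: 0x14b (blk 20, set 0) → MISS  vc=[28, 24]
5: 0x18e (blk 24, set 0) → VC-HIT  vc=[28, 20]
6: 0x18e (blk 24, set 0) → L1-HIT  vc=[28, 20]
7: 0x18a (blk 24, set 0) → L1-HIT  vc=[28, 20]
8: 0x18c (blk 24, set 0) → L1-HIT  vc=[28, 20]
9: 0x1c9 (blk 28, set 0) → VC-HIT  vc=[24, 20]
10: 0x18c (blk 24, set 0) → VC-HIT  vc=[28, 20]
11: 0x1cc (blk 28, set 0) → VC-HIT  vc=[24, 20]
12: 0x1cf (blk 28, set 0) → L1-HIT  vc=[24, 20]
13: 0x186 (blk 24, set 0) → VC-HIT  vc=[28, 20]
14: 0x1c7 (blk 28, set 0) → VC-HIT  vc=[24, 20]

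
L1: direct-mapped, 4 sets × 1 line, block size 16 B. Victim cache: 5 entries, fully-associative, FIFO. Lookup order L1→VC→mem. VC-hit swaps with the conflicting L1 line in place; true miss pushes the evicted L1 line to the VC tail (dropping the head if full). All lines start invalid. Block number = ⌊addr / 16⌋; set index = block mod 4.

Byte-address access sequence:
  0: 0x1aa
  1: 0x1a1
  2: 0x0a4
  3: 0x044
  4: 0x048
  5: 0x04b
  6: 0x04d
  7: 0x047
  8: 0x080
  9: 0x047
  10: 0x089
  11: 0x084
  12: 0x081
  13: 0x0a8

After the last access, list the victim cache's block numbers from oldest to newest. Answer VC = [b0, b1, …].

0: 0x1aa (blk 26, set 2) → MISS  vc=[]
1: 0x1a1 (blk 26, set 2) → L1-HIT  vc=[]
2: 0xa4 (blk 10, set 2) → MISS  vc=[26]
3: 0x44 (blk 4, set 0) → MISS  vc=[26]
4: 0x48 (blk 4, set 0) → L1-HIT  vc=[26]
5: 0x4b (blk 4, set 0) → L1-HIT  vc=[26]
6: 0x4d (blk 4, set 0) → L1-HIT  vc=[26]
7: 0x47 (blk 4, set 0) → L1-HIT  vc=[26]
8: 0x80 (blk 8, set 0) → MISS  vc=[26, 4]
9: 0x47 (blk 4, set 0) → VC-HIT  vc=[26, 8]
10: 0x89 (blk 8, set 0) → VC-HIT  vc=[26, 4]
11: 0x84 (blk 8, set 0) → L1-HIT  vc=[26, 4]
12: 0x81 (blk 8, set 0) → L1-HIT  vc=[26, 4]
13: 0xa8 (blk 10, set 2) → L1-HIT  vc=[26, 4]

VC = [26, 4]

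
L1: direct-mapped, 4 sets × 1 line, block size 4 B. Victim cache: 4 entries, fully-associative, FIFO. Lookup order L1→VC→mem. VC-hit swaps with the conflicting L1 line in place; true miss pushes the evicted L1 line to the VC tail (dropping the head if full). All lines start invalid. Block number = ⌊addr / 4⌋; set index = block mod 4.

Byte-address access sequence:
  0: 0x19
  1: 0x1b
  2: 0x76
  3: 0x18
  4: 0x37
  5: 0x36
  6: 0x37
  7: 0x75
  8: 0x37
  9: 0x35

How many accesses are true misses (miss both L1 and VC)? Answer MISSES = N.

#0 0x19→b6/s2 MISS; vc=[]
#1 0x1b→b6/s2 L1-HIT; vc=[]
#2 0x76→b29/s1 MISS; vc=[]
#3 0x18→b6/s2 L1-HIT; vc=[]
#4 0x37→b13/s1 MISS; vc=[29]
#5 0x36→b13/s1 L1-HIT; vc=[29]
#6 0x37→b13/s1 L1-HIT; vc=[29]
#7 0x75→b29/s1 VC-HIT; vc=[13]
#8 0x37→b13/s1 VC-HIT; vc=[29]
#9 0x35→b13/s1 L1-HIT; vc=[29]

MISSES = 3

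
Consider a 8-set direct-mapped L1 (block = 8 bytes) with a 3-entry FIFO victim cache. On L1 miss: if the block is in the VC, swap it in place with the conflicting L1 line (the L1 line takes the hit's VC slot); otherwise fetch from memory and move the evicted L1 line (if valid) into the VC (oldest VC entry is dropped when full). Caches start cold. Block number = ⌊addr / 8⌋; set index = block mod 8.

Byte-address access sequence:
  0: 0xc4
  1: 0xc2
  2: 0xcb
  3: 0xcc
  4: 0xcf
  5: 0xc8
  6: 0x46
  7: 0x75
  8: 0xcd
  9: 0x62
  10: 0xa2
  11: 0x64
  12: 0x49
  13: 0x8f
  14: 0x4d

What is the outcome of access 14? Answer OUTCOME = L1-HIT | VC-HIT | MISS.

OUTCOME = VC-HIT

0: 0xc4 (blk 24, set 0) → MISS  vc=[]
1: 0xc2 (blk 24, set 0) → L1-HIT  vc=[]
2: 0xcb (blk 25, set 1) → MISS  vc=[]
3: 0xcc (blk 25, set 1) → L1-HIT  vc=[]
4: 0xcf (blk 25, set 1) → L1-HIT  vc=[]
5: 0xc8 (blk 25, set 1) → L1-HIT  vc=[]
6: 0x46 (blk 8, set 0) → MISS  vc=[24]
7: 0x75 (blk 14, set 6) → MISS  vc=[24]
8: 0xcd (blk 25, set 1) → L1-HIT  vc=[24]
9: 0x62 (blk 12, set 4) → MISS  vc=[24]
10: 0xa2 (blk 20, set 4) → MISS  vc=[24, 12]
11: 0x64 (blk 12, set 4) → VC-HIT  vc=[24, 20]
12: 0x49 (blk 9, set 1) → MISS  vc=[24, 20, 25]
13: 0x8f (blk 17, set 1) → MISS  vc=[20, 25, 9]
14: 0x4d (blk 9, set 1) → VC-HIT  vc=[20, 25, 17]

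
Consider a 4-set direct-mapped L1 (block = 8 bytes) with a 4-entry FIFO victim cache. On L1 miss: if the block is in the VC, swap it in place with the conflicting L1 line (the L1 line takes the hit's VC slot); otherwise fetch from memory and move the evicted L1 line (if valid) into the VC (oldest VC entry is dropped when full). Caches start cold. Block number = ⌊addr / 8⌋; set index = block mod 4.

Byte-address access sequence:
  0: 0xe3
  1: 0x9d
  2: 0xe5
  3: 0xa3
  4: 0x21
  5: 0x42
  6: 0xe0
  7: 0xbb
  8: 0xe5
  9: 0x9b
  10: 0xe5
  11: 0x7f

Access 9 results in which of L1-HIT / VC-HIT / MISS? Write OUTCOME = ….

#0 0xe3→b28/s0 MISS; vc=[]
#1 0x9d→b19/s3 MISS; vc=[]
#2 0xe5→b28/s0 L1-HIT; vc=[]
#3 0xa3→b20/s0 MISS; vc=[28]
#4 0x21→b4/s0 MISS; vc=[28,20]
#5 0x42→b8/s0 MISS; vc=[28,20,4]
#6 0xe0→b28/s0 VC-HIT; vc=[8,20,4]
#7 0xbb→b23/s3 MISS; vc=[8,20,4,19]
#8 0xe5→b28/s0 L1-HIT; vc=[8,20,4,19]
#9 0x9b→b19/s3 VC-HIT; vc=[8,20,4,23]
#10 0xe5→b28/s0 L1-HIT; vc=[8,20,4,23]
#11 0x7f→b15/s3 MISS; vc=[20,4,23,19]

OUTCOME = VC-HIT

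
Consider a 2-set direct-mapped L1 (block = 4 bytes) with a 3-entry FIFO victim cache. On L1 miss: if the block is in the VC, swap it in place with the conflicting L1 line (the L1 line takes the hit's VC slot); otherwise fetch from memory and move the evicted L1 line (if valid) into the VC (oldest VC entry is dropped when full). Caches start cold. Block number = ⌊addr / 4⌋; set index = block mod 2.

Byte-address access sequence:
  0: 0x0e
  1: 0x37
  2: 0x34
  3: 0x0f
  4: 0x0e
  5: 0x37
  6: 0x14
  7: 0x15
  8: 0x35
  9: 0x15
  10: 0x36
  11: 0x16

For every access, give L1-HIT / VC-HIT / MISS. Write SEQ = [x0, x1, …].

SEQ = [MISS, MISS, L1-HIT, VC-HIT, L1-HIT, VC-HIT, MISS, L1-HIT, VC-HIT, VC-HIT, VC-HIT, VC-HIT]

0: 0xe (blk 3, set 1) → MISS  vc=[]
1: 0x37 (blk 13, set 1) → MISS  vc=[3]
2: 0x34 (blk 13, set 1) → L1-HIT  vc=[3]
3: 0xf (blk 3, set 1) → VC-HIT  vc=[13]
4: 0xe (blk 3, set 1) → L1-HIT  vc=[13]
5: 0x37 (blk 13, set 1) → VC-HIT  vc=[3]
6: 0x14 (blk 5, set 1) → MISS  vc=[3, 13]
7: 0x15 (blk 5, set 1) → L1-HIT  vc=[3, 13]
8: 0x35 (blk 13, set 1) → VC-HIT  vc=[3, 5]
9: 0x15 (blk 5, set 1) → VC-HIT  vc=[3, 13]
10: 0x36 (blk 13, set 1) → VC-HIT  vc=[3, 5]
11: 0x16 (blk 5, set 1) → VC-HIT  vc=[3, 13]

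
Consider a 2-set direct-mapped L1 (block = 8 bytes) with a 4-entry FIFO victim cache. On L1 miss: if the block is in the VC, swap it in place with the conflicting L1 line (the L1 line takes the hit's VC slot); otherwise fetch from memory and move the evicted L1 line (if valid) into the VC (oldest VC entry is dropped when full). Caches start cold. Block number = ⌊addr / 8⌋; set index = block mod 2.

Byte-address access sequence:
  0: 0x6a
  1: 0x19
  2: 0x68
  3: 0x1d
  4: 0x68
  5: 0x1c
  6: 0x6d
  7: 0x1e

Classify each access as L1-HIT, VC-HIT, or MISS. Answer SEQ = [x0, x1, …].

SEQ = [MISS, MISS, VC-HIT, VC-HIT, VC-HIT, VC-HIT, VC-HIT, VC-HIT]

  [0] addr=0x6a blk=13 s=1: MISS | VC []
  [1] addr=0x19 blk=3 s=1: MISS | VC [13]
  [2] addr=0x68 blk=13 s=1: VC-HIT | VC [3]
  [3] addr=0x1d blk=3 s=1: VC-HIT | VC [13]
  [4] addr=0x68 blk=13 s=1: VC-HIT | VC [3]
  [5] addr=0x1c blk=3 s=1: VC-HIT | VC [13]
  [6] addr=0x6d blk=13 s=1: VC-HIT | VC [3]
  [7] addr=0x1e blk=3 s=1: VC-HIT | VC [13]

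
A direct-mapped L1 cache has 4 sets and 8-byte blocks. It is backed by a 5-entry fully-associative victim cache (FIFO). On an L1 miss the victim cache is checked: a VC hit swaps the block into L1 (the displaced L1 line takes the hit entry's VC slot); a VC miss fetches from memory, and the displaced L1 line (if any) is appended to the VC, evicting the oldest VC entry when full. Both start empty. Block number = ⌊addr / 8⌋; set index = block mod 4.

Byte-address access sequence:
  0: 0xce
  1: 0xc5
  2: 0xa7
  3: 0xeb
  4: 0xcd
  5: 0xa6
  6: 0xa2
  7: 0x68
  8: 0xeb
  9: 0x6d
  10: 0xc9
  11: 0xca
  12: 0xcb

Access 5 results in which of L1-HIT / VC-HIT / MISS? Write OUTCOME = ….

#0 0xce→b25/s1 MISS; vc=[]
#1 0xc5→b24/s0 MISS; vc=[]
#2 0xa7→b20/s0 MISS; vc=[24]
#3 0xeb→b29/s1 MISS; vc=[24,25]
#4 0xcd→b25/s1 VC-HIT; vc=[24,29]
#5 0xa6→b20/s0 L1-HIT; vc=[24,29]
#6 0xa2→b20/s0 L1-HIT; vc=[24,29]
#7 0x68→b13/s1 MISS; vc=[24,29,25]
#8 0xeb→b29/s1 VC-HIT; vc=[24,13,25]
#9 0x6d→b13/s1 VC-HIT; vc=[24,29,25]
#10 0xc9→b25/s1 VC-HIT; vc=[24,29,13]
#11 0xca→b25/s1 L1-HIT; vc=[24,29,13]
#12 0xcb→b25/s1 L1-HIT; vc=[24,29,13]

OUTCOME = L1-HIT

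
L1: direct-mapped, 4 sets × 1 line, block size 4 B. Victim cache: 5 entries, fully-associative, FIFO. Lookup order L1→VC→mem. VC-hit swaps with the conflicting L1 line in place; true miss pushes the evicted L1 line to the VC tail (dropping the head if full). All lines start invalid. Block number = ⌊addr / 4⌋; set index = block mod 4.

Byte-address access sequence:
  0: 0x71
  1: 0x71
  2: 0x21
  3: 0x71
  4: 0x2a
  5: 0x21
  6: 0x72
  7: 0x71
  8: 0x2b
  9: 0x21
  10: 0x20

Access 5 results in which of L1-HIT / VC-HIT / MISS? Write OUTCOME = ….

0: 0x71 (blk 28, set 0) → MISS  vc=[]
1: 0x71 (blk 28, set 0) → L1-HIT  vc=[]
2: 0x21 (blk 8, set 0) → MISS  vc=[28]
3: 0x71 (blk 28, set 0) → VC-HIT  vc=[8]
4: 0x2a (blk 10, set 2) → MISS  vc=[8]
5: 0x21 (blk 8, set 0) → VC-HIT  vc=[28]
6: 0x72 (blk 28, set 0) → VC-HIT  vc=[8]
7: 0x71 (blk 28, set 0) → L1-HIT  vc=[8]
8: 0x2b (blk 10, set 2) → L1-HIT  vc=[8]
9: 0x21 (blk 8, set 0) → VC-HIT  vc=[28]
10: 0x20 (blk 8, set 0) → L1-HIT  vc=[28]

OUTCOME = VC-HIT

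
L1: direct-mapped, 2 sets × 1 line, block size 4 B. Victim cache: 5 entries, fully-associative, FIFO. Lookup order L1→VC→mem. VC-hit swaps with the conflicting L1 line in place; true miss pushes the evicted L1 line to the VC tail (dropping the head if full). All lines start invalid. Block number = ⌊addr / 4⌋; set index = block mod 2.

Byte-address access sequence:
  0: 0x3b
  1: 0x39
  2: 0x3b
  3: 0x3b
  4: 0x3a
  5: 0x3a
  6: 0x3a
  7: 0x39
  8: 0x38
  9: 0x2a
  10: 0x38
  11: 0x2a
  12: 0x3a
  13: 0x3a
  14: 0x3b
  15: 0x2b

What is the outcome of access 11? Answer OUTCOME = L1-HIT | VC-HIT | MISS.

OUTCOME = VC-HIT

#0 0x3b→b14/s0 MISS; vc=[]
#1 0x39→b14/s0 L1-HIT; vc=[]
#2 0x3b→b14/s0 L1-HIT; vc=[]
#3 0x3b→b14/s0 L1-HIT; vc=[]
#4 0x3a→b14/s0 L1-HIT; vc=[]
#5 0x3a→b14/s0 L1-HIT; vc=[]
#6 0x3a→b14/s0 L1-HIT; vc=[]
#7 0x39→b14/s0 L1-HIT; vc=[]
#8 0x38→b14/s0 L1-HIT; vc=[]
#9 0x2a→b10/s0 MISS; vc=[14]
#10 0x38→b14/s0 VC-HIT; vc=[10]
#11 0x2a→b10/s0 VC-HIT; vc=[14]
#12 0x3a→b14/s0 VC-HIT; vc=[10]
#13 0x3a→b14/s0 L1-HIT; vc=[10]
#14 0x3b→b14/s0 L1-HIT; vc=[10]
#15 0x2b→b10/s0 VC-HIT; vc=[14]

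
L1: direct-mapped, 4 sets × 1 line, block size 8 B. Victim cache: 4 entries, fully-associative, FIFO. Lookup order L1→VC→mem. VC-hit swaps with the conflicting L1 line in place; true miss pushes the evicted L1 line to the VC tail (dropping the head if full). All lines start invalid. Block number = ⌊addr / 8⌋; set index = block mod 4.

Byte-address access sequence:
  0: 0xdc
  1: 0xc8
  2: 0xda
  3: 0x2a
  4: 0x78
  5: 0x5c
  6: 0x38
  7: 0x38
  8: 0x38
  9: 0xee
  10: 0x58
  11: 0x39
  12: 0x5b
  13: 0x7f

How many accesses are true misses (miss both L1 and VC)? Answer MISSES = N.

MISSES = 7

  [0] addr=0xdc blk=27 s=3: MISS | VC []
  [1] addr=0xc8 blk=25 s=1: MISS | VC []
  [2] addr=0xda blk=27 s=3: L1-HIT | VC []
  [3] addr=0x2a blk=5 s=1: MISS | VC [25]
  [4] addr=0x78 blk=15 s=3: MISS | VC [25, 27]
  [5] addr=0x5c blk=11 s=3: MISS | VC [25, 27, 15]
  [6] addr=0x38 blk=7 s=3: MISS | VC [25, 27, 15, 11]
  [7] addr=0x38 blk=7 s=3: L1-HIT | VC [25, 27, 15, 11]
  [8] addr=0x38 blk=7 s=3: L1-HIT | VC [25, 27, 15, 11]
  [9] addr=0xee blk=29 s=1: MISS | VC [27, 15, 11, 5]
  [10] addr=0x58 blk=11 s=3: VC-HIT | VC [27, 15, 7, 5]
  [11] addr=0x39 blk=7 s=3: VC-HIT | VC [27, 15, 11, 5]
  [12] addr=0x5b blk=11 s=3: VC-HIT | VC [27, 15, 7, 5]
  [13] addr=0x7f blk=15 s=3: VC-HIT | VC [27, 11, 7, 5]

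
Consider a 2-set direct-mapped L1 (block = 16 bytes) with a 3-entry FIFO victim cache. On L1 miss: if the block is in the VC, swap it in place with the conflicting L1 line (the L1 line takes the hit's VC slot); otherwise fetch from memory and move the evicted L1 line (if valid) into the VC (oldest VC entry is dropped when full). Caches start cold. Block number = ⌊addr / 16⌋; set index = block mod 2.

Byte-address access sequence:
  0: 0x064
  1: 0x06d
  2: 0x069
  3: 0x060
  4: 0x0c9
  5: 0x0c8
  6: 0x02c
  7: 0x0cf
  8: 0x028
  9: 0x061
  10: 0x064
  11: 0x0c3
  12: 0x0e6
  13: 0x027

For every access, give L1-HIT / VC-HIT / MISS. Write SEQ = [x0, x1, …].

SEQ = [MISS, L1-HIT, L1-HIT, L1-HIT, MISS, L1-HIT, MISS, VC-HIT, VC-HIT, VC-HIT, L1-HIT, VC-HIT, MISS, VC-HIT]

0: 0x64 (blk 6, set 0) → MISS  vc=[]
1: 0x6d (blk 6, set 0) → L1-HIT  vc=[]
2: 0x69 (blk 6, set 0) → L1-HIT  vc=[]
3: 0x60 (blk 6, set 0) → L1-HIT  vc=[]
4: 0xc9 (blk 12, set 0) → MISS  vc=[6]
5: 0xc8 (blk 12, set 0) → L1-HIT  vc=[6]
6: 0x2c (blk 2, set 0) → MISS  vc=[6, 12]
7: 0xcf (blk 12, set 0) → VC-HIT  vc=[6, 2]
8: 0x28 (blk 2, set 0) → VC-HIT  vc=[6, 12]
9: 0x61 (blk 6, set 0) → VC-HIT  vc=[2, 12]
10: 0x64 (blk 6, set 0) → L1-HIT  vc=[2, 12]
11: 0xc3 (blk 12, set 0) → VC-HIT  vc=[2, 6]
12: 0xe6 (blk 14, set 0) → MISS  vc=[2, 6, 12]
13: 0x27 (blk 2, set 0) → VC-HIT  vc=[14, 6, 12]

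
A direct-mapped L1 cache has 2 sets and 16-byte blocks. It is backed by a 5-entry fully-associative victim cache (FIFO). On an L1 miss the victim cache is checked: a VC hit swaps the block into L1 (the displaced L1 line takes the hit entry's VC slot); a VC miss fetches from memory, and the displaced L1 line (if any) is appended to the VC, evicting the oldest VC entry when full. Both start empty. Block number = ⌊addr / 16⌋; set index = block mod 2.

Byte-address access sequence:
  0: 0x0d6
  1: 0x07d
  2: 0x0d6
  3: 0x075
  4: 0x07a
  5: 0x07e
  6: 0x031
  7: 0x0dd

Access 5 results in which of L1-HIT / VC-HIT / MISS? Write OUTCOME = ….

OUTCOME = L1-HIT

0: 0xd6 (blk 13, set 1) → MISS  vc=[]
1: 0x7d (blk 7, set 1) → MISS  vc=[13]
2: 0xd6 (blk 13, set 1) → VC-HIT  vc=[7]
3: 0x75 (blk 7, set 1) → VC-HIT  vc=[13]
4: 0x7a (blk 7, set 1) → L1-HIT  vc=[13]
5: 0x7e (blk 7, set 1) → L1-HIT  vc=[13]
6: 0x31 (blk 3, set 1) → MISS  vc=[13, 7]
7: 0xdd (blk 13, set 1) → VC-HIT  vc=[3, 7]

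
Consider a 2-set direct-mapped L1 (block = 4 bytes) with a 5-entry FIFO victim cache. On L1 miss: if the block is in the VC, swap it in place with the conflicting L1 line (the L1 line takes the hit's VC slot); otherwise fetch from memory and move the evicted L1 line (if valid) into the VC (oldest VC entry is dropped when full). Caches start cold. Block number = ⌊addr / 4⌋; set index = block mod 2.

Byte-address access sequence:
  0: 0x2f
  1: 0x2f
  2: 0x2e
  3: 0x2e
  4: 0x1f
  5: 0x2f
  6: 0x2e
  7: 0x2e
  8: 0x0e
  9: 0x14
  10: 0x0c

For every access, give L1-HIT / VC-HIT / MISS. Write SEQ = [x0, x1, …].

#0 0x2f→b11/s1 MISS; vc=[]
#1 0x2f→b11/s1 L1-HIT; vc=[]
#2 0x2e→b11/s1 L1-HIT; vc=[]
#3 0x2e→b11/s1 L1-HIT; vc=[]
#4 0x1f→b7/s1 MISS; vc=[11]
#5 0x2f→b11/s1 VC-HIT; vc=[7]
#6 0x2e→b11/s1 L1-HIT; vc=[7]
#7 0x2e→b11/s1 L1-HIT; vc=[7]
#8 0xe→b3/s1 MISS; vc=[7,11]
#9 0x14→b5/s1 MISS; vc=[7,11,3]
#10 0xc→b3/s1 VC-HIT; vc=[7,11,5]

SEQ = [MISS, L1-HIT, L1-HIT, L1-HIT, MISS, VC-HIT, L1-HIT, L1-HIT, MISS, MISS, VC-HIT]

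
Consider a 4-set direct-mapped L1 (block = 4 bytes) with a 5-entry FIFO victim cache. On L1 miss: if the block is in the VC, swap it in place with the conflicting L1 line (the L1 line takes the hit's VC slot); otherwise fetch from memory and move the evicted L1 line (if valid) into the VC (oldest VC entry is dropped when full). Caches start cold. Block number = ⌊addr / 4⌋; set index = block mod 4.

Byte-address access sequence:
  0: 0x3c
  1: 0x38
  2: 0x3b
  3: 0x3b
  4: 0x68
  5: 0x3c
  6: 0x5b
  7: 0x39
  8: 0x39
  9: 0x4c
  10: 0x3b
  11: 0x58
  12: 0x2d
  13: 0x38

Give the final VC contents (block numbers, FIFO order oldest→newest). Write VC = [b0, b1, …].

#0 0x3c→b15/s3 MISS; vc=[]
#1 0x38→b14/s2 MISS; vc=[]
#2 0x3b→b14/s2 L1-HIT; vc=[]
#3 0x3b→b14/s2 L1-HIT; vc=[]
#4 0x68→b26/s2 MISS; vc=[14]
#5 0x3c→b15/s3 L1-HIT; vc=[14]
#6 0x5b→b22/s2 MISS; vc=[14,26]
#7 0x39→b14/s2 VC-HIT; vc=[22,26]
#8 0x39→b14/s2 L1-HIT; vc=[22,26]
#9 0x4c→b19/s3 MISS; vc=[22,26,15]
#10 0x3b→b14/s2 L1-HIT; vc=[22,26,15]
#11 0x58→b22/s2 VC-HIT; vc=[14,26,15]
#12 0x2d→b11/s3 MISS; vc=[14,26,15,19]
#13 0x38→b14/s2 VC-HIT; vc=[22,26,15,19]

VC = [22, 26, 15, 19]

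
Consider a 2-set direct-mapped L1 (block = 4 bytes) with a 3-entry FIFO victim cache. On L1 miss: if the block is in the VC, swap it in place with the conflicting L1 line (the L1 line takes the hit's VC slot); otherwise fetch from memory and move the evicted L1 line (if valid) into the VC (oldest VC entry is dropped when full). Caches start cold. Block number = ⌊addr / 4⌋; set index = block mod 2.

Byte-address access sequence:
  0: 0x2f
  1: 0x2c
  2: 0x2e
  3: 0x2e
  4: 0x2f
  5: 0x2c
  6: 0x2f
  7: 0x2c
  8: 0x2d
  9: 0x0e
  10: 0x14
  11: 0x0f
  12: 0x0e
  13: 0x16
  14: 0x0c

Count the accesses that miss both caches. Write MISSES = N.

0: 0x2f (blk 11, set 1) → MISS  vc=[]
1: 0x2c (blk 11, set 1) → L1-HIT  vc=[]
2: 0x2e (blk 11, set 1) → L1-HIT  vc=[]
3: 0x2e (blk 11, set 1) → L1-HIT  vc=[]
4: 0x2f (blk 11, set 1) → L1-HIT  vc=[]
5: 0x2c (blk 11, set 1) → L1-HIT  vc=[]
6: 0x2f (blk 11, set 1) → L1-HIT  vc=[]
7: 0x2c (blk 11, set 1) → L1-HIT  vc=[]
8: 0x2d (blk 11, set 1) → L1-HIT  vc=[]
9: 0xe (blk 3, set 1) → MISS  vc=[11]
10: 0x14 (blk 5, set 1) → MISS  vc=[11, 3]
11: 0xf (blk 3, set 1) → VC-HIT  vc=[11, 5]
12: 0xe (blk 3, set 1) → L1-HIT  vc=[11, 5]
13: 0x16 (blk 5, set 1) → VC-HIT  vc=[11, 3]
14: 0xc (blk 3, set 1) → VC-HIT  vc=[11, 5]

MISSES = 3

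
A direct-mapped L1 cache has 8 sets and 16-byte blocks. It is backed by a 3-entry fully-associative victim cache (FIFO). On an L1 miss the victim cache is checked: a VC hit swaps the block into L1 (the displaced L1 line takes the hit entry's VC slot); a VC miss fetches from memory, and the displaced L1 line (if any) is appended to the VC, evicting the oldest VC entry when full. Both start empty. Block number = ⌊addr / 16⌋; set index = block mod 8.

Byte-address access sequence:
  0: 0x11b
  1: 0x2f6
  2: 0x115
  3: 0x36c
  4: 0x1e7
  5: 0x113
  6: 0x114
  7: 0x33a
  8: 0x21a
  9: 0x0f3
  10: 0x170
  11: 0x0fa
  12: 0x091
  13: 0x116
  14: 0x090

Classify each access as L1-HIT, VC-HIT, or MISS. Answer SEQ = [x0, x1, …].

0: 0x11b (blk 17, set 1) → MISS  vc=[]
1: 0x2f6 (blk 47, set 7) → MISS  vc=[]
2: 0x115 (blk 17, set 1) → L1-HIT  vc=[]
3: 0x36c (blk 54, set 6) → MISS  vc=[]
4: 0x1e7 (blk 30, set 6) → MISS  vc=[54]
5: 0x113 (blk 17, set 1) → L1-HIT  vc=[54]
6: 0x114 (blk 17, set 1) → L1-HIT  vc=[54]
7: 0x33a (blk 51, set 3) → MISS  vc=[54]
8: 0x21a (blk 33, set 1) → MISS  vc=[54, 17]
9: 0xf3 (blk 15, set 7) → MISS  vc=[54, 17, 47]
10: 0x170 (blk 23, set 7) → MISS  vc=[17, 47, 15]
11: 0xfa (blk 15, set 7) → VC-HIT  vc=[17, 47, 23]
12: 0x91 (blk 9, set 1) → MISS  vc=[47, 23, 33]
13: 0x116 (blk 17, set 1) → MISS  vc=[23, 33, 9]
14: 0x90 (blk 9, set 1) → VC-HIT  vc=[23, 33, 17]

SEQ = [MISS, MISS, L1-HIT, MISS, MISS, L1-HIT, L1-HIT, MISS, MISS, MISS, MISS, VC-HIT, MISS, MISS, VC-HIT]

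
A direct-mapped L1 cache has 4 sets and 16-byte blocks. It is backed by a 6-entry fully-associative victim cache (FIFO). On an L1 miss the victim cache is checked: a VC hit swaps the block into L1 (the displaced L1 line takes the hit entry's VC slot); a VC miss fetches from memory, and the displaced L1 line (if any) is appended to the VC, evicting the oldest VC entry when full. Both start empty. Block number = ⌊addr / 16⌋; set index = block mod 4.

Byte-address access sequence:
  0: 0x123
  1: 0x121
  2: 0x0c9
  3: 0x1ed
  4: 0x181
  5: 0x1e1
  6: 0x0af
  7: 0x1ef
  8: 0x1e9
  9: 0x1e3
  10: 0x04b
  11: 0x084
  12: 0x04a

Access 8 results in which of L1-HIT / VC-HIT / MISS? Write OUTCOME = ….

OUTCOME = L1-HIT

0: 0x123 (blk 18, set 2) → MISS  vc=[]
1: 0x121 (blk 18, set 2) → L1-HIT  vc=[]
2: 0xc9 (blk 12, set 0) → MISS  vc=[]
3: 0x1ed (blk 30, set 2) → MISS  vc=[18]
4: 0x181 (blk 24, set 0) → MISS  vc=[18, 12]
5: 0x1e1 (blk 30, set 2) → L1-HIT  vc=[18, 12]
6: 0xaf (blk 10, set 2) → MISS  vc=[18, 12, 30]
7: 0x1ef (blk 30, set 2) → VC-HIT  vc=[18, 12, 10]
8: 0x1e9 (blk 30, set 2) → L1-HIT  vc=[18, 12, 10]
9: 0x1e3 (blk 30, set 2) → L1-HIT  vc=[18, 12, 10]
10: 0x4b (blk 4, set 0) → MISS  vc=[18, 12, 10, 24]
11: 0x84 (blk 8, set 0) → MISS  vc=[18, 12, 10, 24, 4]
12: 0x4a (blk 4, set 0) → VC-HIT  vc=[18, 12, 10, 24, 8]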